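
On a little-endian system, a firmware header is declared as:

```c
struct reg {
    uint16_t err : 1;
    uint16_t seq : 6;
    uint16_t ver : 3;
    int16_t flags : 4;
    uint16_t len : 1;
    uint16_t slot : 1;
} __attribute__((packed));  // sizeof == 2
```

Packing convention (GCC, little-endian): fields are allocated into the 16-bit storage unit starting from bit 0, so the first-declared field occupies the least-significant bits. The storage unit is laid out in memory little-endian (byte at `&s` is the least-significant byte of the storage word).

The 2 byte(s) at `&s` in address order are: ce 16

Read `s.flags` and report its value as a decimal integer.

[0]=0xce [1]=0x16 (little-endian) → word 0x16ce
err [0+:1] = (word>>0) & 0x1 = 0
seq [1+:6] = (word>>1) & 0x3f = 39
ver [7+:3] = (word>>7) & 0x7 = 5
flags [10+:4] = (word>>10) & 0xf = 5  ←
len [14+:1] = (word>>14) & 0x1 = 0
slot [15+:1] = (word>>15) & 0x1 = 0
flags signed 4b, MSB=0: value = 5

5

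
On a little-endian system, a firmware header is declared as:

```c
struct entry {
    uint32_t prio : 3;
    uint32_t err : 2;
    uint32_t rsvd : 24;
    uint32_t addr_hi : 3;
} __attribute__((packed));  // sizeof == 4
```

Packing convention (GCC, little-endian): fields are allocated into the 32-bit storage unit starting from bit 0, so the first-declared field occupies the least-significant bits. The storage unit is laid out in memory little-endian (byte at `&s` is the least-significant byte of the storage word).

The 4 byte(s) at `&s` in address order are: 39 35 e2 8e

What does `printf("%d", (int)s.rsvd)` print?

7803305

[0]=0x39 [1]=0x35 [2]=0xe2 [3]=0x8e (little-endian) → word 0x8ee23539
prio [0+:3] = (word>>0) & 0x7 = 1
err [3+:2] = (word>>3) & 0x3 = 3
rsvd [5+:24] = (word>>5) & 0xffffff = 7803305  ←
addr_hi [29+:3] = (word>>29) & 0x7 = 4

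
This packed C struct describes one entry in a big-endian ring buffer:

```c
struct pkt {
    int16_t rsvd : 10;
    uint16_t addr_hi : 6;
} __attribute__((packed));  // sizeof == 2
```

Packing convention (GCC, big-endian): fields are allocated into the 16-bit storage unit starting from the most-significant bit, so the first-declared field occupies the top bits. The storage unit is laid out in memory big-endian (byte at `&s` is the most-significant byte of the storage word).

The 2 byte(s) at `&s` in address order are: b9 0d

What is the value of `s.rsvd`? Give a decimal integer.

-284

[0]=0xb9 [1]=0x0d (big-endian) → word 0xb90d
rsvd [6+:10] = (word>>6) & 0x3ff = 740  ←
addr_hi [0+:6] = (word>>0) & 0x3f = 13
rsvd signed 10b, MSB=1: 740 - 1024 = -284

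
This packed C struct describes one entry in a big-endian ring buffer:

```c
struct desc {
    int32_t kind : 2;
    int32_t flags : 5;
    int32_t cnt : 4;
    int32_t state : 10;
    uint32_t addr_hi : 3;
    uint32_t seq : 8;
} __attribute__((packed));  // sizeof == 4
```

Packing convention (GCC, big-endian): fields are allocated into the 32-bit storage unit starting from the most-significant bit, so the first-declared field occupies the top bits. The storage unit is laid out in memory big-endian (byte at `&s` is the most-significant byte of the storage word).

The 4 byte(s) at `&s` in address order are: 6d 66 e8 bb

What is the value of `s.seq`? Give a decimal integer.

[0]=0x6d [1]=0x66 [2]=0xe8 [3]=0xbb (big-endian) → word 0x6d66e8bb
kind:2 @ bit 30 → (0x6d66e8bb>>30)&0x3 = 0x1
flags:5 @ bit 25 → (0x6d66e8bb>>25)&0x1f = 0x16
cnt:4 @ bit 21 → (0x6d66e8bb>>21)&0xf = 0xb
state:10 @ bit 11 → (0x6d66e8bb>>11)&0x3ff = 0xdd
addr_hi:3 @ bit 8 → (0x6d66e8bb>>8)&0x7 = 0x0
seq:8 @ bit 0 → (0x6d66e8bb>>0)&0xff = 0xbb  ←

187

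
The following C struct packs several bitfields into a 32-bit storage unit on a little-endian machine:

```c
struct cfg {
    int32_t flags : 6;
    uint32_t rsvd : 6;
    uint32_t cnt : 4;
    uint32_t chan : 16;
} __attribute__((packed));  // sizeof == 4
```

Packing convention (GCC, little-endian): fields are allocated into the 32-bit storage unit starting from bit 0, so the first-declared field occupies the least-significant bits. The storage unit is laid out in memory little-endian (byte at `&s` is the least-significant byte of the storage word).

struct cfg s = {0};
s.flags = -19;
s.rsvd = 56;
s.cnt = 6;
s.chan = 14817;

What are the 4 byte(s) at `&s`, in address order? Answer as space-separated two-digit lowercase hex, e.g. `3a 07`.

2d 6e e1 39

[0+:6] flags=-19 & 0x3f = 0x2d; word=0x0000002d
[6+:6] rsvd=56 & 0x3f = 0x38; word=0x00000e2d
[12+:4] cnt=6 & 0xf = 0x6; word=0x00006e2d
[16+:16] chan=14817 & 0xffff = 0x39e1; word=0x39e16e2d
word = 0x39e16e2d → little-endian bytes:
  [0]=0x2d  [1]=0x6e  [2]=0xe1  [3]=0x39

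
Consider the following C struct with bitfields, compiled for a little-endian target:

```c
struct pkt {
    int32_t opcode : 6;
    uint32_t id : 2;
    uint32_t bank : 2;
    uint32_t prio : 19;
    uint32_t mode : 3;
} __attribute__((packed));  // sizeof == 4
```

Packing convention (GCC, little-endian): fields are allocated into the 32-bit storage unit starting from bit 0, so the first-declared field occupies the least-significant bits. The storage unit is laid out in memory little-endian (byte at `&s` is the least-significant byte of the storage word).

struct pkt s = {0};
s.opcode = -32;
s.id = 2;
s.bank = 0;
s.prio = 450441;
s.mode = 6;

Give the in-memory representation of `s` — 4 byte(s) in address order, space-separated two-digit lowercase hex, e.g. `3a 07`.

a0 24 7e db

opcode (6b) val=-32 bits=0x20 at bit 0: 0x00000020
id (2b) val=2 bits=0x2 at bit 6: 0x000000a0
bank (2b) val=0 bits=0x0 at bit 8: 0x000000a0
prio (19b) val=450441 bits=0x6df89 at bit 10: 0x1b7e24a0
mode (3b) val=6 bits=0x6 at bit 29: 0xdb7e24a0
word = 0xdb7e24a0 → little-endian bytes:
  [0]=0xa0  [1]=0x24  [2]=0x7e  [3]=0xdb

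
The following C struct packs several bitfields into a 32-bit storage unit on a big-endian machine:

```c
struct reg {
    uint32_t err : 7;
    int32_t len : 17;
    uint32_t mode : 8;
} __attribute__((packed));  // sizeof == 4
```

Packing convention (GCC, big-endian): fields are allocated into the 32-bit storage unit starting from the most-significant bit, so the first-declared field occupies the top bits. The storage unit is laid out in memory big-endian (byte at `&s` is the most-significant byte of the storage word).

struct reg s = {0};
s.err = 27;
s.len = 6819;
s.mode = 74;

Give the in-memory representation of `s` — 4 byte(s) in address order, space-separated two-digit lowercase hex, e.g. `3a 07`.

36 1a a3 4a

[25+:7] err=27 & 0x7f = 0x1b; word=0x36000000
[8+:17] len=6819 & 0x1ffff = 0x1aa3; word=0x361aa300
[0+:8] mode=74 & 0xff = 0x4a; word=0x361aa34a
word = 0x361aa34a → big-endian bytes:
  [0]=0x36  [1]=0x1a  [2]=0xa3  [3]=0x4a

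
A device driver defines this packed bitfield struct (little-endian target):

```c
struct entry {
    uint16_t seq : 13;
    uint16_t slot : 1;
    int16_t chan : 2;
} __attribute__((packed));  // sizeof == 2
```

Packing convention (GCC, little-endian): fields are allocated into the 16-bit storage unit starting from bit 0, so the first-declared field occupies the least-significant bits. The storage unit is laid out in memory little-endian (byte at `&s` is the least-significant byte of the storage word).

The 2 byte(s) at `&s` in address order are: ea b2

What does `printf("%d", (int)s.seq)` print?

4842

[0]=0xea [1]=0xb2 (little-endian) → word 0xb2ea
seq [0+:13] = (word>>0) & 0x1fff = 4842  ←
slot [13+:1] = (word>>13) & 0x1 = 1
chan [14+:2] = (word>>14) & 0x3 = 2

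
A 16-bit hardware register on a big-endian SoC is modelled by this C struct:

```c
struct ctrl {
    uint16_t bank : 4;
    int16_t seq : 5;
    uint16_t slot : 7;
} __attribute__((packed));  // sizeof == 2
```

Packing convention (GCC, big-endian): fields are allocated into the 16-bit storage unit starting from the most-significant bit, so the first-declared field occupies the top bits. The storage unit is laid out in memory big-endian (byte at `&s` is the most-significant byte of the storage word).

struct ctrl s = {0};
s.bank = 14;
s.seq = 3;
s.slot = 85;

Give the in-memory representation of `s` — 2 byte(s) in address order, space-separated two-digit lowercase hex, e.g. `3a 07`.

e1 d5

bank (4b) val=14 bits=0xe at bit 12: 0xe000
seq (5b) val=3 bits=0x3 at bit 7: 0xe180
slot (7b) val=85 bits=0x55 at bit 0: 0xe1d5
word = 0xe1d5 → big-endian bytes:
  [0]=0xe1  [1]=0xd5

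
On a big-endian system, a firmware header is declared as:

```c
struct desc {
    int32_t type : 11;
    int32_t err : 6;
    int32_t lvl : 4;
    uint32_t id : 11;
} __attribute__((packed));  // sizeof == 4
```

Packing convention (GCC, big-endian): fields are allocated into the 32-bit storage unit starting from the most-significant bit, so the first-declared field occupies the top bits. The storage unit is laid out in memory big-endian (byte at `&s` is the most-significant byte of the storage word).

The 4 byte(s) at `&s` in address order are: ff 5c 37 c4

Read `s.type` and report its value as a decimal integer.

-6

[0]=0xff [1]=0x5c [2]=0x37 [3]=0xc4 (big-endian) → word 0xff5c37c4
type:11 @ bit 21 → (0xff5c37c4>>21)&0x7ff = 0x7fa  ←
err:6 @ bit 15 → (0xff5c37c4>>15)&0x3f = 0x38
lvl:4 @ bit 11 → (0xff5c37c4>>11)&0xf = 0x6
id:11 @ bit 0 → (0xff5c37c4>>0)&0x7ff = 0x7c4
type signed 11b, MSB=1: 2042 - 2048 = -6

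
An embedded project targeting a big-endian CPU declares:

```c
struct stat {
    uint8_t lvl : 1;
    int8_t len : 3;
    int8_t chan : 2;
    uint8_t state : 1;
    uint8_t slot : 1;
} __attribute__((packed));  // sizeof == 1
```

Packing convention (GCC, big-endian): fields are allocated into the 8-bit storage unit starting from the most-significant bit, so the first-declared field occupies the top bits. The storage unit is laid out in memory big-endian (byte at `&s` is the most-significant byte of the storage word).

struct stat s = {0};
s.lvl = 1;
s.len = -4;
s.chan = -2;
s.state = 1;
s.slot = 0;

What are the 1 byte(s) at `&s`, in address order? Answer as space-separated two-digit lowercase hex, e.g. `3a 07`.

lvl (1b) val=1 bits=0x1 at bit 7: 0x80
len (3b) val=-4 bits=0x4 at bit 4: 0xc0
chan (2b) val=-2 bits=0x2 at bit 2: 0xc8
state (1b) val=1 bits=0x1 at bit 1: 0xca
slot (1b) val=0 bits=0x0 at bit 0: 0xca
word = 0xca → big-endian bytes:
  [0]=0xca

ca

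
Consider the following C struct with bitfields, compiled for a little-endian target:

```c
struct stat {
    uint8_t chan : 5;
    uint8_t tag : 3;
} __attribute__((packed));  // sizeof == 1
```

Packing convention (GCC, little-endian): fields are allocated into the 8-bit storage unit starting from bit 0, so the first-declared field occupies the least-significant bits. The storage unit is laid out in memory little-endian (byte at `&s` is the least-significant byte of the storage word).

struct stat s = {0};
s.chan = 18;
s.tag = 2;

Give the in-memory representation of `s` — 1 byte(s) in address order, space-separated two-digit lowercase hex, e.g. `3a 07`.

[0+:5] chan=18 & 0x1f = 0x12; word=0x12
[5+:3] tag=2 & 0x7 = 0x2; word=0x52
word = 0x52 → little-endian bytes:
  [0]=0x52

52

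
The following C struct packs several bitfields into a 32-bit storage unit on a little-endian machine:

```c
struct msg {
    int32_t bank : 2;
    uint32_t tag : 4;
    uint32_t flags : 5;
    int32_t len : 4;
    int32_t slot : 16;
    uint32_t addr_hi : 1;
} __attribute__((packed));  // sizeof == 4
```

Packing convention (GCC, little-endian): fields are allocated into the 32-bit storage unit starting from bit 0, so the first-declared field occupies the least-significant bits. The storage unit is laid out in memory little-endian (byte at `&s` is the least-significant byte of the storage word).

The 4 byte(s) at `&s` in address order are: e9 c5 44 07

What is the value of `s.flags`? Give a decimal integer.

[0]=0xe9 [1]=0xc5 [2]=0x44 [3]=0x07 (little-endian) → word 0x0744c5e9
bank:2 @ bit 0 → (0x0744c5e9>>0)&0x3 = 0x1
tag:4 @ bit 2 → (0x0744c5e9>>2)&0xf = 0xa
flags:5 @ bit 6 → (0x0744c5e9>>6)&0x1f = 0x17  ←
len:4 @ bit 11 → (0x0744c5e9>>11)&0xf = 0x8
slot:16 @ bit 15 → (0x0744c5e9>>15)&0xffff = 0xe89
addr_hi:1 @ bit 31 → (0x0744c5e9>>31)&0x1 = 0x0

23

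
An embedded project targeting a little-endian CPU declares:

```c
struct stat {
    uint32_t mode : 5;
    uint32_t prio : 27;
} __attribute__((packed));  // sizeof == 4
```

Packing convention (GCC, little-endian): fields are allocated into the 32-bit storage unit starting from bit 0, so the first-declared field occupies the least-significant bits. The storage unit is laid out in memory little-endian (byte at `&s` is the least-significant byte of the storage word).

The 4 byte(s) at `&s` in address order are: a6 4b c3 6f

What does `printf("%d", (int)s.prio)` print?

[0]=0xa6 [1]=0x4b [2]=0xc3 [3]=0x6f (little-endian) → word 0x6fc34ba6
mode:5 @ bit 0 → (0x6fc34ba6>>0)&0x1f = 0x6
prio:27 @ bit 5 → (0x6fc34ba6>>5)&0x7ffffff = 0x37e1a5d  ←

58595933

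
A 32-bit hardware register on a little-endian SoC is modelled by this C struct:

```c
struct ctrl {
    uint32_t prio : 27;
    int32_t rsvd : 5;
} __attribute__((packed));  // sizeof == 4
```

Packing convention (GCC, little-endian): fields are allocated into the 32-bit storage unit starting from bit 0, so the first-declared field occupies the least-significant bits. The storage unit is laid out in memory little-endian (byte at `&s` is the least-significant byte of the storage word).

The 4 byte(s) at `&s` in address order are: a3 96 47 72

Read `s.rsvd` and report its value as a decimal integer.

14

[0]=0xa3 [1]=0x96 [2]=0x47 [3]=0x72 (little-endian) → word 0x724796a3
prio [0+:27] = (word>>0) & 0x7ffffff = 38246051
rsvd [27+:5] = (word>>27) & 0x1f = 14  ←
rsvd signed 5b, MSB=0: value = 14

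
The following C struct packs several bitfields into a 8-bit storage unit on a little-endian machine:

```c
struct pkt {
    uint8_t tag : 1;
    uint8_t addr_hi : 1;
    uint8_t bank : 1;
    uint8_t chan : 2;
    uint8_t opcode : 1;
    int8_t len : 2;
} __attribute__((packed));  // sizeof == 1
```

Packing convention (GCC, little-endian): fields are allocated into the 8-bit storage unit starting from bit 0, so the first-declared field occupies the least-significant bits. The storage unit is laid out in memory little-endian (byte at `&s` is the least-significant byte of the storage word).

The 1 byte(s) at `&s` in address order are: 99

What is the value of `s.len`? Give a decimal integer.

-2

[0]=0x99 (little-endian) → word 0x99
tag:1 @ bit 0 → (0x99>>0)&0x1 = 0x1
addr_hi:1 @ bit 1 → (0x99>>1)&0x1 = 0x0
bank:1 @ bit 2 → (0x99>>2)&0x1 = 0x0
chan:2 @ bit 3 → (0x99>>3)&0x3 = 0x3
opcode:1 @ bit 5 → (0x99>>5)&0x1 = 0x0
len:2 @ bit 6 → (0x99>>6)&0x3 = 0x2  ←
len signed 2b, MSB=1: 2 - 4 = -2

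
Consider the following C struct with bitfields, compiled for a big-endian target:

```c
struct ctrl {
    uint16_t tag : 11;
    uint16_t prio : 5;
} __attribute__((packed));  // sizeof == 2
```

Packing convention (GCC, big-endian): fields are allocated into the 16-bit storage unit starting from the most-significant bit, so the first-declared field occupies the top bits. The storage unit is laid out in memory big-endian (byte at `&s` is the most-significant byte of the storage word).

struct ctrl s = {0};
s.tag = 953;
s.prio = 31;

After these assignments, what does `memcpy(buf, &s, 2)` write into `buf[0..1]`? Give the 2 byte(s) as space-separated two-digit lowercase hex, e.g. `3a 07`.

tag (11b) val=953 bits=0x3b9 at bit 5: 0x7720
prio (5b) val=31 bits=0x1f at bit 0: 0x773f
word = 0x773f → big-endian bytes:
  [0]=0x77  [1]=0x3f

77 3f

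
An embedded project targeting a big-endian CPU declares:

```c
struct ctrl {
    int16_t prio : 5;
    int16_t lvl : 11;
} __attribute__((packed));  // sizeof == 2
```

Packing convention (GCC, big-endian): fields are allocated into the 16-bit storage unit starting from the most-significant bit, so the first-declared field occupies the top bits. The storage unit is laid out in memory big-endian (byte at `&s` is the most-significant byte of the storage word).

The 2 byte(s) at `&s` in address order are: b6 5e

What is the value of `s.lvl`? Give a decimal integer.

-418

[0]=0xb6 [1]=0x5e (big-endian) → word 0xb65e
prio [11+:5] = (word>>11) & 0x1f = 22
lvl [0+:11] = (word>>0) & 0x7ff = 1630  ←
lvl signed 11b, MSB=1: 1630 - 2048 = -418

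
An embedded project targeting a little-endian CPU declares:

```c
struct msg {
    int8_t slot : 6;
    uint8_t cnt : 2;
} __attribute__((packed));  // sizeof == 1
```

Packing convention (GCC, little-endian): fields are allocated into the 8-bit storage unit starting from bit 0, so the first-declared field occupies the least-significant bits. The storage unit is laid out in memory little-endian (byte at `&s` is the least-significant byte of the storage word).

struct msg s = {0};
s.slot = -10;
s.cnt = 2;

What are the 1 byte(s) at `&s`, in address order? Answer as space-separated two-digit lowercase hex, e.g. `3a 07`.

slot:6 = -10 → 0x36 << 0 → word 0x36
cnt:2 = 2 → 0x2 << 6 → word 0xb6
word = 0xb6 → little-endian bytes:
  [0]=0xb6

b6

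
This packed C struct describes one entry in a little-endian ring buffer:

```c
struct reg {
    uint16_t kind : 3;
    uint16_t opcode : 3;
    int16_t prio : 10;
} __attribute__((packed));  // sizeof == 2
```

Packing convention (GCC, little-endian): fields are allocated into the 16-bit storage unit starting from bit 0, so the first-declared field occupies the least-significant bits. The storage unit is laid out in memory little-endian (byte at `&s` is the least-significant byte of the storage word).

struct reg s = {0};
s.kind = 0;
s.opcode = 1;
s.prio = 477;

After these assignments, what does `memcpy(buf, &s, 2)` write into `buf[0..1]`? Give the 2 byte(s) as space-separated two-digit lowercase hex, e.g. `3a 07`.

kind:3 = 0 → 0x0 << 0 → word 0x0000
opcode:3 = 1 → 0x1 << 3 → word 0x0008
prio:10 = 477 → 0x1dd << 6 → word 0x7748
word = 0x7748 → little-endian bytes:
  [0]=0x48  [1]=0x77

48 77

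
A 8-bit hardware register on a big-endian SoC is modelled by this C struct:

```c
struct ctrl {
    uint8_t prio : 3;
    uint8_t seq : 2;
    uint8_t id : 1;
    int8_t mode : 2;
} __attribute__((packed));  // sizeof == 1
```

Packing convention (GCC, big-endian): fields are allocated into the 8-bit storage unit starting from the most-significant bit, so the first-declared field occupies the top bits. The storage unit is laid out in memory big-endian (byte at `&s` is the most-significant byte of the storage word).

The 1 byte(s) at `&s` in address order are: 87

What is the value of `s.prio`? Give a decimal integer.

4

[0]=0x87 (big-endian) → word 0x87
prio [5+:3] = (word>>5) & 0x7 = 4  ←
seq [3+:2] = (word>>3) & 0x3 = 0
id [2+:1] = (word>>2) & 0x1 = 1
mode [0+:2] = (word>>0) & 0x3 = 3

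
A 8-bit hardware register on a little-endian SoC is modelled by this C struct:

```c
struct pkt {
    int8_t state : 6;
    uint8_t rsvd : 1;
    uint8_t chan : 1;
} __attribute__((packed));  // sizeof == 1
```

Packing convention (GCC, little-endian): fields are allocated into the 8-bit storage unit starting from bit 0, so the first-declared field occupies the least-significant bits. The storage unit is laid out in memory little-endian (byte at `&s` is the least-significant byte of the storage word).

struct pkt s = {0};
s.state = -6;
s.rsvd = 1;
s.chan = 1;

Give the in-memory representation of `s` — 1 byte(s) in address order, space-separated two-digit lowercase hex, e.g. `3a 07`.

state:6 = -6 → 0x3a << 0 → word 0x3a
rsvd:1 = 1 → 0x1 << 6 → word 0x7a
chan:1 = 1 → 0x1 << 7 → word 0xfa
word = 0xfa → little-endian bytes:
  [0]=0xfa

fa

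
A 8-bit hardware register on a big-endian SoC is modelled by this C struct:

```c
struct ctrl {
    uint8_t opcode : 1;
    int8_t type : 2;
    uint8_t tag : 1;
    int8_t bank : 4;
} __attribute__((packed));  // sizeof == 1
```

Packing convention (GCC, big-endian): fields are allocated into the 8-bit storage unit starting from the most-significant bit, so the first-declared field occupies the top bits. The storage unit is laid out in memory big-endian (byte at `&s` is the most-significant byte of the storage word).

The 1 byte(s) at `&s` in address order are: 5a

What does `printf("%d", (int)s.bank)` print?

-6

[0]=0x5a (big-endian) → word 0x5a
opcode:1 @ bit 7 → (0x5a>>7)&0x1 = 0x0
type:2 @ bit 5 → (0x5a>>5)&0x3 = 0x2
tag:1 @ bit 4 → (0x5a>>4)&0x1 = 0x1
bank:4 @ bit 0 → (0x5a>>0)&0xf = 0xa  ←
bank signed 4b, MSB=1: 10 - 16 = -6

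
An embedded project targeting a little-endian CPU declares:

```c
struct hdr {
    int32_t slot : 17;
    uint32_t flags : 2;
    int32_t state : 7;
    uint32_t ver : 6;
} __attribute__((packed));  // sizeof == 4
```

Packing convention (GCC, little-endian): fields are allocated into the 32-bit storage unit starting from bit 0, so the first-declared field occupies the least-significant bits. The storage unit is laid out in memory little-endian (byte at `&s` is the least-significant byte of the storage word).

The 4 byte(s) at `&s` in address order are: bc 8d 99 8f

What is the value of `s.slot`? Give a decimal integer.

[0]=0xbc [1]=0x8d [2]=0x99 [3]=0x8f (little-endian) → word 0x8f998dbc
slot [0+:17] = (word>>0) & 0x1ffff = 101820  ←
flags [17+:2] = (word>>17) & 0x3 = 0
state [19+:7] = (word>>19) & 0x7f = 115
ver [26+:6] = (word>>26) & 0x3f = 35
slot signed 17b, MSB=1: 101820 - 131072 = -29252

-29252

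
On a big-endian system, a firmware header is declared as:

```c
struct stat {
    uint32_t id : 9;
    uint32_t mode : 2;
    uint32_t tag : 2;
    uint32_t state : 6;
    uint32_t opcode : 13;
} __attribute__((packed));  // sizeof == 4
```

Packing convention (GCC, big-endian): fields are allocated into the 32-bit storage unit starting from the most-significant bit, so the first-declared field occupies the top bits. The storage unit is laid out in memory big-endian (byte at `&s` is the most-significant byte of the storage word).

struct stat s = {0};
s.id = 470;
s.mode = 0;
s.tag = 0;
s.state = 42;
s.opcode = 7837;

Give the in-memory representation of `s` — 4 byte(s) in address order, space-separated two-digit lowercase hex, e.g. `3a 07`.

eb 05 5e 9d

id:9 = 470 → 0x1d6 << 23 → word 0xeb000000
mode:2 = 0 → 0x0 << 21 → word 0xeb000000
tag:2 = 0 → 0x0 << 19 → word 0xeb000000
state:6 = 42 → 0x2a << 13 → word 0xeb054000
opcode:13 = 7837 → 0x1e9d << 0 → word 0xeb055e9d
word = 0xeb055e9d → big-endian bytes:
  [0]=0xeb  [1]=0x05  [2]=0x5e  [3]=0x9d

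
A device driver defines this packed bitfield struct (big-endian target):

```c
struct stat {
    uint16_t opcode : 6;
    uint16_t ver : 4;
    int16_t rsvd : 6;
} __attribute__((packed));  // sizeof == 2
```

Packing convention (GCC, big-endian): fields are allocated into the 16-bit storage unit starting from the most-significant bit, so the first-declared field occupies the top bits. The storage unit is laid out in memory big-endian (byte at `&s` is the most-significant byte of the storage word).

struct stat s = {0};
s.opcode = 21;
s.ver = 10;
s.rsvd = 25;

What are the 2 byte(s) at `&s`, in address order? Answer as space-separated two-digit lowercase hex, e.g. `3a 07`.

56 99

[10+:6] opcode=21 & 0x3f = 0x15; word=0x5400
[6+:4] ver=10 & 0xf = 0xa; word=0x5680
[0+:6] rsvd=25 & 0x3f = 0x19; word=0x5699
word = 0x5699 → big-endian bytes:
  [0]=0x56  [1]=0x99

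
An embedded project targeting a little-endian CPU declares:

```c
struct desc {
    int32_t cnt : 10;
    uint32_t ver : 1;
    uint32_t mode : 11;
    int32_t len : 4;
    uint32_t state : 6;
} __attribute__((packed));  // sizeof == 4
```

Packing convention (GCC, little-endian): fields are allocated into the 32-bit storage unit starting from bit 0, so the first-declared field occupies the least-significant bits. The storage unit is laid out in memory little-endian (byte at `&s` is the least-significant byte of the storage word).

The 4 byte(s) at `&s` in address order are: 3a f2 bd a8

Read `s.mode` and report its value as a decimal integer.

1982

[0]=0x3a [1]=0xf2 [2]=0xbd [3]=0xa8 (little-endian) → word 0xa8bdf23a
cnt:10 @ bit 0 → (0xa8bdf23a>>0)&0x3ff = 0x23a
ver:1 @ bit 10 → (0xa8bdf23a>>10)&0x1 = 0x0
mode:11 @ bit 11 → (0xa8bdf23a>>11)&0x7ff = 0x7be  ←
len:4 @ bit 22 → (0xa8bdf23a>>22)&0xf = 0x2
state:6 @ bit 26 → (0xa8bdf23a>>26)&0x3f = 0x2a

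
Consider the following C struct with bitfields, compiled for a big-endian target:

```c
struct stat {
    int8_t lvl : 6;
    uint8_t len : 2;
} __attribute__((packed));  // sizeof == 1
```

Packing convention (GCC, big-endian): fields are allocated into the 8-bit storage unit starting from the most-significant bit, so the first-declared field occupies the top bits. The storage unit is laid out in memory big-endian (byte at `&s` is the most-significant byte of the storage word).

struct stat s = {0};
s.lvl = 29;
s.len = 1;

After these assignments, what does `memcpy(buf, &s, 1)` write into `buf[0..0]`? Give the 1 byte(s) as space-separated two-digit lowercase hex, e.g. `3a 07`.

75

[2+:6] lvl=29 & 0x3f = 0x1d; word=0x74
[0+:2] len=1 & 0x3 = 0x1; word=0x75
word = 0x75 → big-endian bytes:
  [0]=0x75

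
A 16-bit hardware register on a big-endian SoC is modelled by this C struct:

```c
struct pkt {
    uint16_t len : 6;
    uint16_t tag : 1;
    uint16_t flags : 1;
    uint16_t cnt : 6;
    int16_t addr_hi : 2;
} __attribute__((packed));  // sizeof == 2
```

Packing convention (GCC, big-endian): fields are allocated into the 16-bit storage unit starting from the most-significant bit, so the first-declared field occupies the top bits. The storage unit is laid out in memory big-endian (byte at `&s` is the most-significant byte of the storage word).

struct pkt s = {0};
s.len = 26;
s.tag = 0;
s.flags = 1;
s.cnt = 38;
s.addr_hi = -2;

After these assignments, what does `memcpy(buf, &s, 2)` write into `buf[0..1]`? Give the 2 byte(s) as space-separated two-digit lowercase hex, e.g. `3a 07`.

[10+:6] len=26 & 0x3f = 0x1a; word=0x6800
[9+:1] tag=0 & 0x1 = 0x0; word=0x6800
[8+:1] flags=1 & 0x1 = 0x1; word=0x6900
[2+:6] cnt=38 & 0x3f = 0x26; word=0x6998
[0+:2] addr_hi=-2 & 0x3 = 0x2; word=0x699a
word = 0x699a → big-endian bytes:
  [0]=0x69  [1]=0x9a

69 9a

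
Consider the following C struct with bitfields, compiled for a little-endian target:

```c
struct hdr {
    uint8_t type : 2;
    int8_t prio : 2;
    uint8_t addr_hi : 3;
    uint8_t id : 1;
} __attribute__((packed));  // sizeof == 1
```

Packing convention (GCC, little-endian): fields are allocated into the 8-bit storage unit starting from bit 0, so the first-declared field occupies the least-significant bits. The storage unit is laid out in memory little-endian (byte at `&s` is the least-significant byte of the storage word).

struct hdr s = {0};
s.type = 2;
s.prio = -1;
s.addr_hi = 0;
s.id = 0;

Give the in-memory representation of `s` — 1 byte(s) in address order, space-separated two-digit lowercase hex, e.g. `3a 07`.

[0+:2] type=2 & 0x3 = 0x2; word=0x02
[2+:2] prio=-1 & 0x3 = 0x3; word=0x0e
[4+:3] addr_hi=0 & 0x7 = 0x0; word=0x0e
[7+:1] id=0 & 0x1 = 0x0; word=0x0e
word = 0x0e → little-endian bytes:
  [0]=0x0e

0e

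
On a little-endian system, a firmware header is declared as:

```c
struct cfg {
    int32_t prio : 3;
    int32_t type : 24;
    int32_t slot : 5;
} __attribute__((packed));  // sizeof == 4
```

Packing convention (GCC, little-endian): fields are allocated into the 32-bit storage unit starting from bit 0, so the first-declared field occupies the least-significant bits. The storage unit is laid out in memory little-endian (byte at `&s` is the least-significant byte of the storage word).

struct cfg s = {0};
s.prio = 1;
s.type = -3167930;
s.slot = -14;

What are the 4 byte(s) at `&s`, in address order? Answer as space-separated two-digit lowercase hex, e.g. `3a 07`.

[0+:3] prio=1 & 0x7 = 0x1; word=0x00000001
[3+:24] type=-3167930 & 0xffffff = 0xcfa946; word=0x067d4a31
[27+:5] slot=-14 & 0x1f = 0x12; word=0x967d4a31
word = 0x967d4a31 → little-endian bytes:
  [0]=0x31  [1]=0x4a  [2]=0x7d  [3]=0x96

31 4a 7d 96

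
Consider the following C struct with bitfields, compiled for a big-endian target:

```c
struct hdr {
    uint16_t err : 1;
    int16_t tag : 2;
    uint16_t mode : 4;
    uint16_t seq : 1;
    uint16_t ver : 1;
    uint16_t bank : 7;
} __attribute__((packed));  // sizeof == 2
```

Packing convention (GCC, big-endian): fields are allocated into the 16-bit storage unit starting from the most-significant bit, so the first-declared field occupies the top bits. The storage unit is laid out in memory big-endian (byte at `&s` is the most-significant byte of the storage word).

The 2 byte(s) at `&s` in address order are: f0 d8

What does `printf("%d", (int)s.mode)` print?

[0]=0xf0 [1]=0xd8 (big-endian) → word 0xf0d8
err:1 @ bit 15 → (0xf0d8>>15)&0x1 = 0x1
tag:2 @ bit 13 → (0xf0d8>>13)&0x3 = 0x3
mode:4 @ bit 9 → (0xf0d8>>9)&0xf = 0x8  ←
seq:1 @ bit 8 → (0xf0d8>>8)&0x1 = 0x0
ver:1 @ bit 7 → (0xf0d8>>7)&0x1 = 0x1
bank:7 @ bit 0 → (0xf0d8>>0)&0x7f = 0x58

8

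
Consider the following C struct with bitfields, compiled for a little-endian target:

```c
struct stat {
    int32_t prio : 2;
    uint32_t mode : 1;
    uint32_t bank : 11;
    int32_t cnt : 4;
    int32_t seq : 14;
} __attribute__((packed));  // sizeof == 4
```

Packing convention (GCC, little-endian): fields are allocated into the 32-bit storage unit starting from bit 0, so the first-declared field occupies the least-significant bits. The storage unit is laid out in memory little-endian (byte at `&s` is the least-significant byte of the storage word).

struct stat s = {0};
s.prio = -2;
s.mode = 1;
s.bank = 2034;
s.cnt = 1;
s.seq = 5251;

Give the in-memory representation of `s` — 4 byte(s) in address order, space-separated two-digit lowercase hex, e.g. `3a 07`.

96 7f 0c 52

[0+:2] prio=-2 & 0x3 = 0x2; word=0x00000002
[2+:1] mode=1 & 0x1 = 0x1; word=0x00000006
[3+:11] bank=2034 & 0x7ff = 0x7f2; word=0x00003f96
[14+:4] cnt=1 & 0xf = 0x1; word=0x00007f96
[18+:14] seq=5251 & 0x3fff = 0x1483; word=0x520c7f96
word = 0x520c7f96 → little-endian bytes:
  [0]=0x96  [1]=0x7f  [2]=0x0c  [3]=0x52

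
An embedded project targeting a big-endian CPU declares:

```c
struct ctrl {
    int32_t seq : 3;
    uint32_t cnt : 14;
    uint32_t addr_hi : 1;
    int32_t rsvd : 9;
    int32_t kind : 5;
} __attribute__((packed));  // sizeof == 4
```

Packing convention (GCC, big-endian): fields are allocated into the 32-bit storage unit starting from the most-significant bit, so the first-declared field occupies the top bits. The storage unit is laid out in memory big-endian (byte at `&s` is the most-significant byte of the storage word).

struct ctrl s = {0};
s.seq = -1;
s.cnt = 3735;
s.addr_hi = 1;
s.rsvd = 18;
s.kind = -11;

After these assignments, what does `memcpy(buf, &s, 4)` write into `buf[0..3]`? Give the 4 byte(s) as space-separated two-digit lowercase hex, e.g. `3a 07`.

e7 4b c2 55

seq (3b) val=-1 bits=0x7 at bit 29: 0xe0000000
cnt (14b) val=3735 bits=0xe97 at bit 15: 0xe74b8000
addr_hi (1b) val=1 bits=0x1 at bit 14: 0xe74bc000
rsvd (9b) val=18 bits=0x12 at bit 5: 0xe74bc240
kind (5b) val=-11 bits=0x15 at bit 0: 0xe74bc255
word = 0xe74bc255 → big-endian bytes:
  [0]=0xe7  [1]=0x4b  [2]=0xc2  [3]=0x55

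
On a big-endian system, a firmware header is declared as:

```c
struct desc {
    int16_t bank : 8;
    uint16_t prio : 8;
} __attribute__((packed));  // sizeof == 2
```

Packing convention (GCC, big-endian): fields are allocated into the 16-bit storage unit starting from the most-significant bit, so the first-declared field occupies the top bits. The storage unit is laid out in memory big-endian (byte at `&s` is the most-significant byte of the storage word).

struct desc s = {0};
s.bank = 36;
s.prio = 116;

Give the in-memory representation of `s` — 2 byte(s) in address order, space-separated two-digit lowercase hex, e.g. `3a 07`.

bank:8 = 36 → 0x24 << 8 → word 0x2400
prio:8 = 116 → 0x74 << 0 → word 0x2474
word = 0x2474 → big-endian bytes:
  [0]=0x24  [1]=0x74

24 74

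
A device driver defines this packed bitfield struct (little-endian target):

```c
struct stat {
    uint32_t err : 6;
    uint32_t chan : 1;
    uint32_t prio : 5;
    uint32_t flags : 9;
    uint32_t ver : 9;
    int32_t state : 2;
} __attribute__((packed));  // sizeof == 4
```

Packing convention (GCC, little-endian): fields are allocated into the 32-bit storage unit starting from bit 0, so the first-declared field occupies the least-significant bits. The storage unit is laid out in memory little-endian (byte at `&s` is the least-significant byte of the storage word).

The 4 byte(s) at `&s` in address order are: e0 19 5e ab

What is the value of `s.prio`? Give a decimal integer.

[0]=0xe0 [1]=0x19 [2]=0x5e [3]=0xab (little-endian) → word 0xab5e19e0
err [0+:6] = (word>>0) & 0x3f = 32
chan [6+:1] = (word>>6) & 0x1 = 1
prio [7+:5] = (word>>7) & 0x1f = 19  ←
flags [12+:9] = (word>>12) & 0x1ff = 481
ver [21+:9] = (word>>21) & 0x1ff = 346
state [30+:2] = (word>>30) & 0x3 = 2

19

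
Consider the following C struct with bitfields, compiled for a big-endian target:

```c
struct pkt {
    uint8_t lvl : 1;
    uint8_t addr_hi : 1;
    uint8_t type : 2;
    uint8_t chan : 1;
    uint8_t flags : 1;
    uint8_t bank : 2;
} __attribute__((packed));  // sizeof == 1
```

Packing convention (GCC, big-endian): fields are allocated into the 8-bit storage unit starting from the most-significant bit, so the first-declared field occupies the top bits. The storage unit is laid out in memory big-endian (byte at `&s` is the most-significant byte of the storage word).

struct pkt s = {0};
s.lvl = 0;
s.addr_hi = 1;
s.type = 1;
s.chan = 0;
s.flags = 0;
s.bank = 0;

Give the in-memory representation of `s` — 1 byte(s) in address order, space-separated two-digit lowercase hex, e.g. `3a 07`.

50

lvl (1b) val=0 bits=0x0 at bit 7: 0x00
addr_hi (1b) val=1 bits=0x1 at bit 6: 0x40
type (2b) val=1 bits=0x1 at bit 4: 0x50
chan (1b) val=0 bits=0x0 at bit 3: 0x50
flags (1b) val=0 bits=0x0 at bit 2: 0x50
bank (2b) val=0 bits=0x0 at bit 0: 0x50
word = 0x50 → big-endian bytes:
  [0]=0x50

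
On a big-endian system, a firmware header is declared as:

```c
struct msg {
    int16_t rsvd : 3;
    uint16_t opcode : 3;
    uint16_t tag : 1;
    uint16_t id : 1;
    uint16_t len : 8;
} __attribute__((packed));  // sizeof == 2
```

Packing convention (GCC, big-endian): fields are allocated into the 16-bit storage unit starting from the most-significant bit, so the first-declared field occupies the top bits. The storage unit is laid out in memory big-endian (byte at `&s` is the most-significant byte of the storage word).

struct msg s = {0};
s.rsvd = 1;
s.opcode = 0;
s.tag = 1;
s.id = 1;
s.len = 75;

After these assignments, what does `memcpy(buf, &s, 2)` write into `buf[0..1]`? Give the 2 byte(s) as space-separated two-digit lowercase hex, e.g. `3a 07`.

23 4b

[13+:3] rsvd=1 & 0x7 = 0x1; word=0x2000
[10+:3] opcode=0 & 0x7 = 0x0; word=0x2000
[9+:1] tag=1 & 0x1 = 0x1; word=0x2200
[8+:1] id=1 & 0x1 = 0x1; word=0x2300
[0+:8] len=75 & 0xff = 0x4b; word=0x234b
word = 0x234b → big-endian bytes:
  [0]=0x23  [1]=0x4b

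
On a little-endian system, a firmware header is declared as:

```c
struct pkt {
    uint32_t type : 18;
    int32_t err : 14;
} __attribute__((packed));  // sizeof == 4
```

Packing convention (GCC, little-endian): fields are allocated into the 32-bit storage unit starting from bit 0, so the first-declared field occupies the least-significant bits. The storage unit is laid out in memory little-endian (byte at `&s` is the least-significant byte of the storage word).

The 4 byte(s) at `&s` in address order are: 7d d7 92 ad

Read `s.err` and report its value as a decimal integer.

[0]=0x7d [1]=0xd7 [2]=0x92 [3]=0xad (little-endian) → word 0xad92d77d
type [0+:18] = (word>>0) & 0x3ffff = 186237
err [18+:14] = (word>>18) & 0x3fff = 11108  ←
err signed 14b, MSB=1: 11108 - 16384 = -5276

-5276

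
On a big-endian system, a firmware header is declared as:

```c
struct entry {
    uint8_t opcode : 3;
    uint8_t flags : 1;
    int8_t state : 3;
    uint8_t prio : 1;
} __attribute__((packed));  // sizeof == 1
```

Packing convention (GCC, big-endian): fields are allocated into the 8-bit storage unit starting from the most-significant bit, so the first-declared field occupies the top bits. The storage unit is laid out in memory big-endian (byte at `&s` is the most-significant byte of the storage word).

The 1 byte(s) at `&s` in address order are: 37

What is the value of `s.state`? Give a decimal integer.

[0]=0x37 (big-endian) → word 0x37
opcode:3 @ bit 5 → (0x37>>5)&0x7 = 0x1
flags:1 @ bit 4 → (0x37>>4)&0x1 = 0x1
state:3 @ bit 1 → (0x37>>1)&0x7 = 0x3  ←
prio:1 @ bit 0 → (0x37>>0)&0x1 = 0x1
state signed 3b, MSB=0: value = 3

3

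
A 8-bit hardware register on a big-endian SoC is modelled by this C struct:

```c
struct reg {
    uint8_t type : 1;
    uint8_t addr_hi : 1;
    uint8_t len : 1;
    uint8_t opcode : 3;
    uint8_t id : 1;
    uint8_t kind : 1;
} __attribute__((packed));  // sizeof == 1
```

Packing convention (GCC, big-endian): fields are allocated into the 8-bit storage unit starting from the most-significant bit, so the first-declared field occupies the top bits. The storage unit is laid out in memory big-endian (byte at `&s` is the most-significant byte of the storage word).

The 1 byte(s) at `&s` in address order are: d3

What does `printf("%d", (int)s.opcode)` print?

[0]=0xd3 (big-endian) → word 0xd3
type:1 @ bit 7 → (0xd3>>7)&0x1 = 0x1
addr_hi:1 @ bit 6 → (0xd3>>6)&0x1 = 0x1
len:1 @ bit 5 → (0xd3>>5)&0x1 = 0x0
opcode:3 @ bit 2 → (0xd3>>2)&0x7 = 0x4  ←
id:1 @ bit 1 → (0xd3>>1)&0x1 = 0x1
kind:1 @ bit 0 → (0xd3>>0)&0x1 = 0x1

4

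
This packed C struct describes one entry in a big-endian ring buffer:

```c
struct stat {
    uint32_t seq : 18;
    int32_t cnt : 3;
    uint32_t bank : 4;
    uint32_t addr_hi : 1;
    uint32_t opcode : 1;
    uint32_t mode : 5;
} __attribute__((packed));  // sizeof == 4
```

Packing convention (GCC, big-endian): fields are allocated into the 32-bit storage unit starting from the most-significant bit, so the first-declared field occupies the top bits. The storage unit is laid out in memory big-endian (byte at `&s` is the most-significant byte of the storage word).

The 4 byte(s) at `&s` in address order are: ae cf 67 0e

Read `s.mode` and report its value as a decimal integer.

14

[0]=0xae [1]=0xcf [2]=0x67 [3]=0x0e (big-endian) → word 0xaecf670e
seq:18 @ bit 14 → (0xaecf670e>>14)&0x3ffff = 0x2bb3d
cnt:3 @ bit 11 → (0xaecf670e>>11)&0x7 = 0x4
bank:4 @ bit 7 → (0xaecf670e>>7)&0xf = 0xe
addr_hi:1 @ bit 6 → (0xaecf670e>>6)&0x1 = 0x0
opcode:1 @ bit 5 → (0xaecf670e>>5)&0x1 = 0x0
mode:5 @ bit 0 → (0xaecf670e>>0)&0x1f = 0xe  ←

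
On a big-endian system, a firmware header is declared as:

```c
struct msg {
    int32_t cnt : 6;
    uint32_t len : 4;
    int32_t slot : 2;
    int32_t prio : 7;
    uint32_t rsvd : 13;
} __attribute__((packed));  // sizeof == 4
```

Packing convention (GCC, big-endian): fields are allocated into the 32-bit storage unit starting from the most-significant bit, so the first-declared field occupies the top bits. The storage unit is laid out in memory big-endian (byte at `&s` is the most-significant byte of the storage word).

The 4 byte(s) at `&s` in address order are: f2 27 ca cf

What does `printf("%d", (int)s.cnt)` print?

-4

[0]=0xf2 [1]=0x27 [2]=0xca [3]=0xcf (big-endian) → word 0xf227cacf
cnt [26+:6] = (word>>26) & 0x3f = 60  ←
len [22+:4] = (word>>22) & 0xf = 8
slot [20+:2] = (word>>20) & 0x3 = 2
prio [13+:7] = (word>>13) & 0x7f = 62
rsvd [0+:13] = (word>>0) & 0x1fff = 2767
cnt signed 6b, MSB=1: 60 - 64 = -4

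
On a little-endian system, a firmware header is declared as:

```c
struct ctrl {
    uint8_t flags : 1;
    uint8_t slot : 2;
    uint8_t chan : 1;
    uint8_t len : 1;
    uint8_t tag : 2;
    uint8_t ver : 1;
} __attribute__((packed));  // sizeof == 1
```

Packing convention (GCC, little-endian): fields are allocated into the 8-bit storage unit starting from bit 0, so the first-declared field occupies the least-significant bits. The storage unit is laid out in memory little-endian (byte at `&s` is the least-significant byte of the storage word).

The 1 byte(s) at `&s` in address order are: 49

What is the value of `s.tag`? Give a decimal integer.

[0]=0x49 (little-endian) → word 0x49
flags [0+:1] = (word>>0) & 0x1 = 1
slot [1+:2] = (word>>1) & 0x3 = 0
chan [3+:1] = (word>>3) & 0x1 = 1
len [4+:1] = (word>>4) & 0x1 = 0
tag [5+:2] = (word>>5) & 0x3 = 2  ←
ver [7+:1] = (word>>7) & 0x1 = 0

2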